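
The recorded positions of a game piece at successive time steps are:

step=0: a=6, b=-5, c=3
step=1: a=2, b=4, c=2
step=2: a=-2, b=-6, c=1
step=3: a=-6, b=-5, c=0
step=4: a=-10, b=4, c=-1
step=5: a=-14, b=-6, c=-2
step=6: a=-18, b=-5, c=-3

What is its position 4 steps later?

A: linear, -4 per step → -34 at step 10.
B: cycles through -5, 4, -6 every 3 steps. Step 10 lands at position 1 of the cycle → 4.
C: linear, -1 per step → -7 at step 10.

a=-34, b=4, c=-7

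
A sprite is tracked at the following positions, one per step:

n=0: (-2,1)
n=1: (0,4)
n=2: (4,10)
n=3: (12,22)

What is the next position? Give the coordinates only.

Consecutive displacements (+2,+3), (+4,+6), (+8,+12) scale by a factor of 2 each step.
step 4: (12,22) + (+16,+24) → (28,46)

(28,46)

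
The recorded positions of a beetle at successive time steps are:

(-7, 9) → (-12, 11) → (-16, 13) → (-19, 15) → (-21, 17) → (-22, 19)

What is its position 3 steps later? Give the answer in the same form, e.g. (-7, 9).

Taking differences between consecutive positions: (-5, +2), (-4, +2), (-3, +2), (-2, +2), (-1, +2). These grow by (+1, +0) each step.
step 6: (-22, 19) + (+0, +2) → (-22, 21)
step 7: (-22, 21) + (+1, +2) → (-21, 23)
step 8: (-21, 23) + (+2, +2) → (-19, 25)

(-19, 25)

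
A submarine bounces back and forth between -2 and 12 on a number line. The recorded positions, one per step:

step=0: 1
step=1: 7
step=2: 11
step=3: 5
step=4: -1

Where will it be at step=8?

3

The value travels 6 per step and bounces off the walls at -2 and 12.
  step 5: -1 → 3
  step 6: 3 → 9
  step 7: 9 → 9
  step 8: 9 → 3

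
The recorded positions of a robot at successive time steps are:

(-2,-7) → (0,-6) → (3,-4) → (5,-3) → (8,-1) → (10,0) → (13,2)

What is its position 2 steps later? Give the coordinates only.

(18,5)

Step-to-step displacements: (+2,+1), (+3,+2), (+2,+1), (+3,+2), (+2,+1), (+3,+2) — a repeating cycle of length 2.
step 7: apply (+2,+1) → (15,3)
step 8: apply (+3,+2) → (18,5)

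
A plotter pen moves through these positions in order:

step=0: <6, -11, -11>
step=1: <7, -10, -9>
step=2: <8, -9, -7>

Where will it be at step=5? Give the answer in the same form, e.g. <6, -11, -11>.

<11, -6, -1>

The position changes by <+1, +1, +2> every step.
step 3: <8, -9, -7> + <+1, +1, +2> → <9, -8, -5>
step 4: <9, -8, -5> + <+1, +1, +2> → <10, -7, -3>
step 5: <10, -7, -3> + <+1, +1, +2> → <11, -6, -1>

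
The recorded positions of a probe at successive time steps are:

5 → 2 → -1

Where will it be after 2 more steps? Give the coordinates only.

Each step adds -3 to the position.
step 3: -1 − 3 → -4
step 4: -4 − 3 → -7

-7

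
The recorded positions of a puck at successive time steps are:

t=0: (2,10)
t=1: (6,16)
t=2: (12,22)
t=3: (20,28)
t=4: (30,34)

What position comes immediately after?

First differences are (+4,+6), (+6,+6), (+8,+6), (+10,+6); their common second difference is (+2,+0) (constant acceleration).
step 5: (30,34) + (+12,+6) → (42,40)

(42,40)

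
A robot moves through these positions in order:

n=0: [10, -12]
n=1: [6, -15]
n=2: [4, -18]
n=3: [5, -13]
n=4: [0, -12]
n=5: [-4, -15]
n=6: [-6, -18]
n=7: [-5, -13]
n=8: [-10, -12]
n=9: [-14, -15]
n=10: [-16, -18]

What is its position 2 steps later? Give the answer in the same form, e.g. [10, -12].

The moves between consecutive positions are [-4, -3], [-2, -3], [+1, +5], [-5, +1], [-4, -3], [-2, -3], [+1, +5], [-5, +1], [-4, -3], [-2, -3]; they repeat the 4-cycle [[-4, -3], [-2, -3], [+1, +5], [-5, +1]].
step 11: apply [+1, +5] → [-15, -13]
step 12: apply [-5, +1] → [-20, -12]

[-20, -12]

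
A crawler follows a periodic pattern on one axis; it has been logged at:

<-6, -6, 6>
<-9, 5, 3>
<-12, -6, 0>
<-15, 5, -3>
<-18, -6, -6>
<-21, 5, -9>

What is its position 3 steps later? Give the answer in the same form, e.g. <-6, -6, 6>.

The first coordinate changes by -3 each step, so at step 8 it is -6 + 8·(-3) = -30.
The second coordinate repeats the cycle [-6, 5] with period 2; step 8 mod 2 = 0, giving -6.
The third coordinate changes by -3 each step, so at step 8 it is 6 + 8·(-3) = -18.

<-30, -6, -18>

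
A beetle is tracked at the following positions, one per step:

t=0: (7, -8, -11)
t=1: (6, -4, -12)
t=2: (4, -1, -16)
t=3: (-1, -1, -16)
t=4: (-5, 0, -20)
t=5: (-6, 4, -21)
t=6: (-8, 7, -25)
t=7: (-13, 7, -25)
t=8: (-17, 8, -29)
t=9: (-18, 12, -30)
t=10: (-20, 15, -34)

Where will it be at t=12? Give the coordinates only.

The moves between consecutive positions are (-1, +4, -1), (-2, +3, -4), (-5, +0, +0), (-4, +1, -4), (-1, +4, -1), (-2, +3, -4), (-5, +0, +0), (-4, +1, -4), (-1, +4, -1), (-2, +3, -4); they repeat the 4-cycle [(-1, +4, -1), (-2, +3, -4), (-5, +0, +0), (-4, +1, -4)].
step 11: apply (-5, +0, +0) → (-25, 15, -34)
step 12: apply (-4, +1, -4) → (-29, 16, -38)

(-29, 16, -38)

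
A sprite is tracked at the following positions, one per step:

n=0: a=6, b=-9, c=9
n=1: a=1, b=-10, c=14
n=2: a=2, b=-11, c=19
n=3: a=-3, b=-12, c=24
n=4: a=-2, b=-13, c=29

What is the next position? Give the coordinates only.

a=-7, b=-14, c=34

The moves between consecutive positions are (-5, -1, +5), (+1, -1, +5), (-5, -1, +5), (+1, -1, +5); they repeat the 2-cycle [(-5, -1, +5), (+1, -1, +5)].
step 5: apply (-5, -1, +5) → a=-7, b=-14, c=34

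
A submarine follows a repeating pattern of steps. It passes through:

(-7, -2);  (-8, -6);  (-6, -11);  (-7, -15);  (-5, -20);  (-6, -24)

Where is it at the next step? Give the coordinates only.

(-4, -29)

Step-to-step displacements: (-1, -4), (+2, -5), (-1, -4), (+2, -5), (-1, -4) — a repeating cycle of length 2.
step 6: apply (+2, -5) → (-4, -29)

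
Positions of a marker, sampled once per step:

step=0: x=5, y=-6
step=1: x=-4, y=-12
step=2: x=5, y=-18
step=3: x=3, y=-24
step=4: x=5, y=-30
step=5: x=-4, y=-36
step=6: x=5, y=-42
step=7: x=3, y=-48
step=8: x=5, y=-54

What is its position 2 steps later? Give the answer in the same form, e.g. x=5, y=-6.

The x coordinate repeats the cycle [5, -4, 5, 3] with period 4; step 10 mod 4 = 2, giving 5.
The y coordinate changes by -6 each step, so at step 10 it is -6 + 10·(-6) = -66.

x=5, y=-66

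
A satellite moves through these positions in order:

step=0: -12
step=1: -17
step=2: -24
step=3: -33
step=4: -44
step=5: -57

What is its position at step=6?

-72

First differences are -5, -7, -9, -11, -13; their common second difference is -2 (constant acceleration).
step 6: -57 − 15 → -72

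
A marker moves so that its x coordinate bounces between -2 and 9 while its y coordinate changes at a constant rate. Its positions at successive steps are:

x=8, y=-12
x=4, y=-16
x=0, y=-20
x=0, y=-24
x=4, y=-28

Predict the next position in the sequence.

The x coordinate travels 4 per step and bounces off the walls at -2 and 9.
  step 5: 4 → 8
The y coordinate changes by -4 each step: at step 5 it is -32.

x=8, y=-32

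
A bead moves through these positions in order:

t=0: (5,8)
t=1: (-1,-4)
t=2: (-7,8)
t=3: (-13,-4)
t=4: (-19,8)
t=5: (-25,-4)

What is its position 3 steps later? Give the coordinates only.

First: linear, -6 per step → -43 at step 8.
Second: cycles through 8, -4 every 2 steps. Step 8 lands at position 0 of the cycle → 8.

(-43,8)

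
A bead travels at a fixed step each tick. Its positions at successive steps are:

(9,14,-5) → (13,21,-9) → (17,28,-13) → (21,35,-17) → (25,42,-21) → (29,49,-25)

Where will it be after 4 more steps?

Constant displacement of (+4,+7,-4) per step.
step 6: (29,49,-25) + (+4,+7,-4) → (33,56,-29)
step 7: (33,56,-29) + (+4,+7,-4) → (37,63,-33)
step 8: (37,63,-33) + (+4,+7,-4) → (41,70,-37)
step 9: (41,70,-37) + (+4,+7,-4) → (45,77,-41)

(45,77,-41)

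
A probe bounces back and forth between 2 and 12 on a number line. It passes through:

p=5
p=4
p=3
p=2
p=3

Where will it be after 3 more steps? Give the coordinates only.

The value travels 1 per step and bounces off the walls at 2 and 12.
  step 5: 3 → 4
  step 6: 4 → 5
  step 7: 5 → 6

p=6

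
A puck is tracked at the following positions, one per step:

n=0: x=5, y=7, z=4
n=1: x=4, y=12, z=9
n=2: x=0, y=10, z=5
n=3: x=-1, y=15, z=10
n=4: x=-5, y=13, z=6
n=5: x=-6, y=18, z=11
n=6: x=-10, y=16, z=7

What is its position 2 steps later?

The moves between consecutive positions are (-1, +5, +5), (-4, -2, -4), (-1, +5, +5), (-4, -2, -4), (-1, +5, +5), (-4, -2, -4); they repeat the 2-cycle [(-1, +5, +5), (-4, -2, -4)].
step 7: apply (-1, +5, +5) → x=-11, y=21, z=12
step 8: apply (-4, -2, -4) → x=-15, y=19, z=8

x=-15, y=19, z=8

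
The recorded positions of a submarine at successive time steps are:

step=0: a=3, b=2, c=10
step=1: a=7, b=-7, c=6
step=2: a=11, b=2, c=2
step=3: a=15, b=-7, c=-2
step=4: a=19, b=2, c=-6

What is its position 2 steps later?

a=27, b=2, c=-14

A: linear, +4 per step → 27 at step 6.
B: cycles through 2, -7 every 2 steps. Step 6 lands at position 0 of the cycle → 2.
C: linear, -4 per step → -14 at step 6.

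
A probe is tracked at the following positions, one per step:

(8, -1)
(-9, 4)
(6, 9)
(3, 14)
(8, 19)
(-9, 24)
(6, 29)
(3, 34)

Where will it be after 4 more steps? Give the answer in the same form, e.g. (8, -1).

First: cycles through 8, -9, 6, 3 every 4 steps. Step 11 lands at position 3 of the cycle → 3.
Second: linear, +5 per step → 54 at step 11.

(3, 54)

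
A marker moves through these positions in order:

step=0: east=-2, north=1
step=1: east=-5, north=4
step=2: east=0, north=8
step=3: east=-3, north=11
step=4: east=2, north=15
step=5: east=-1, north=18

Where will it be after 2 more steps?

Differencing gives (-3,+3), (+5,+4), (-3,+3), (+5,+4), (-3,+3). This is the pattern (-3,+3), (+5,+4) repeated.
step 6: apply (+5,+4) → east=4, north=22
step 7: apply (-3,+3) → east=1, north=25

east=1, north=25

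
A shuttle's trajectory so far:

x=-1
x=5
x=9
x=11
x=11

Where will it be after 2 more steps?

First differences are +6, +4, +2, +0; their common second difference is -2 (constant acceleration).
step 5: 11 − 2 → x=9
step 6: 9 − 4 → x=5

x=5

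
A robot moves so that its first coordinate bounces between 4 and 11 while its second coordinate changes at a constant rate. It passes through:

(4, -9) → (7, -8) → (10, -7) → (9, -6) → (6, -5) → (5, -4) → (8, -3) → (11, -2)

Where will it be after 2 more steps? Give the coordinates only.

(5, 0)

The first coordinate reflects between 4 and 11, moving 3 per step.
  step 8: 11 → 8
  step 9: 8 → 5
The second coordinate changes by +1 each step: at step 9 it is 0.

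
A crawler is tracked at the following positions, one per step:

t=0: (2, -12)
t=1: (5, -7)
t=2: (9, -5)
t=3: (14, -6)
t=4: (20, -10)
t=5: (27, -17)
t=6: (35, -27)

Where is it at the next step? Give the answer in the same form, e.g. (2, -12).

(44, -40)

Taking differences between consecutive positions: (+3, +5), (+4, +2), (+5, -1), (+6, -4), (+7, -7), (+8, -10). These grow by (+1, -3) each step.
step 7: (35, -27) + (+9, -13) → (44, -40)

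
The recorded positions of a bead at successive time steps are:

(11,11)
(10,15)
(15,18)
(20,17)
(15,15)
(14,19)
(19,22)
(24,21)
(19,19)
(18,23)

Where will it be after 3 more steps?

(23,23)

The moves between consecutive positions are (-1,+4), (+5,+3), (+5,-1), (-5,-2), (-1,+4), (+5,+3), (+5,-1), (-5,-2), (-1,+4); they repeat the 4-cycle [(-1,+4), (+5,+3), (+5,-1), (-5,-2)].
step 10: apply (+5,+3) → (23,26)
step 11: apply (+5,-1) → (28,25)
step 12: apply (-5,-2) → (23,23)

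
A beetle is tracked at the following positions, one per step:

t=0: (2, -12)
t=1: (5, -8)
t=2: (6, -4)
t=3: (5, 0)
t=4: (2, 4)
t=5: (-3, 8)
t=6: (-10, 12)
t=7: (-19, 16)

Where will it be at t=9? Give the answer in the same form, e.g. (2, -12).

(-43, 24)

Taking differences between consecutive positions: (+3, +4), (+1, +4), (-1, +4), (-3, +4), (-5, +4), (-7, +4), (-9, +4). These grow by (-2, +0) each step.
step 8: (-19, 16) + (-11, +4) → (-30, 20)
step 9: (-30, 20) + (-13, +4) → (-43, 24)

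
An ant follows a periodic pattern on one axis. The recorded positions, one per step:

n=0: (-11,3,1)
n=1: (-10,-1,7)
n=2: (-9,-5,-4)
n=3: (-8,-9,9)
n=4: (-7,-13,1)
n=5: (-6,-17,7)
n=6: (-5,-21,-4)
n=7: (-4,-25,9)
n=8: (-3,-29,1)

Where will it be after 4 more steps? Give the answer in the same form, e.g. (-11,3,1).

(1,-45,1)

The first coordinate changes by +1 each step, so at step 12 it is -11 + 12·(1) = 1.
The second coordinate changes by -4 each step, so at step 12 it is 3 + 12·(-4) = -45.
The third coordinate repeats the cycle [1, 7, -4, 9] with period 4; step 12 mod 4 = 0, giving 1.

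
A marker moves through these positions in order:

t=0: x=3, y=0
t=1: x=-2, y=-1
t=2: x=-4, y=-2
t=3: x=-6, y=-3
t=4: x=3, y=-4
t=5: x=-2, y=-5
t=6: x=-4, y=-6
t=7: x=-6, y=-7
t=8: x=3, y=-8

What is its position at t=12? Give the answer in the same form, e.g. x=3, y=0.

x=3, y=-12

The x coordinate repeats the cycle [3, -2, -4, -6] with period 4; step 12 mod 4 = 0, giving 3.
The y coordinate changes by -1 each step, so at step 12 it is 0 + 12·(-1) = -12.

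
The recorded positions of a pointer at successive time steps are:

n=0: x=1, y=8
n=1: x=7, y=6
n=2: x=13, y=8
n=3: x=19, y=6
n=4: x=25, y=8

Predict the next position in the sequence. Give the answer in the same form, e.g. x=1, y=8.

x=31, y=6

X: linear, +6 per step → 31 at step 5.
Y: cycles through 8, 6 every 2 steps. Step 5 lands at position 1 of the cycle → 6.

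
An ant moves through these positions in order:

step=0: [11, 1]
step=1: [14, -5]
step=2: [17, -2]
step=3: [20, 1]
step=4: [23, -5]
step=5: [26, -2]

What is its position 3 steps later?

[35, -2]

First: linear, +3 per step → 35 at step 8.
Second: cycles through 1, -5, -2 every 3 steps. Step 8 lands at position 2 of the cycle → -2.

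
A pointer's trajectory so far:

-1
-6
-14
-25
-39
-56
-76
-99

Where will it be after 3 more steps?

Successive displacements: -5, -8, -11, -14, -17, -20, -23 — each changes by -3.
step 8: -99 − 26 → -125
step 9: -125 − 29 → -154
step 10: -154 − 32 → -186

-186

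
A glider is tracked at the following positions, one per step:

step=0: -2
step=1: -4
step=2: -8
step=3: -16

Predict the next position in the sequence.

-32

Consecutive displacements -2, -4, -8 scale by a factor of 2 each step.
step 4: -16 − 16 → -32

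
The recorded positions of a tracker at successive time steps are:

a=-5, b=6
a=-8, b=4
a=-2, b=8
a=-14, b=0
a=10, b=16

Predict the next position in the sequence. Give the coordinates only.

a=-38, b=-16

Consecutive displacements (-3, -2), (+6, +4), (-12, -8), (+24, +16) scale by a factor of -2 each step.
step 5: a=10, b=16 + (-48, -32) → a=-38, b=-16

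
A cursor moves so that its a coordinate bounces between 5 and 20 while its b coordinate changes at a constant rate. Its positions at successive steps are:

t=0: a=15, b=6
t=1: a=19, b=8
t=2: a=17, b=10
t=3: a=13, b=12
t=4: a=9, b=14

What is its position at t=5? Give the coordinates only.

The a coordinate reflects between 5 and 20, moving 4 per step.
  step 5: 9 → 5
The b coordinate changes by +2 each step: at step 5 it is 16.

a=5, b=16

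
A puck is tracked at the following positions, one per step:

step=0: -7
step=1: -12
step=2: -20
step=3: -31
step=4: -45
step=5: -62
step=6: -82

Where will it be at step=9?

-160

First differences are -5, -8, -11, -14, -17, -20; their common second difference is -3 (constant acceleration).
step 7: -82 − 23 → -105
step 8: -105 − 26 → -131
step 9: -131 − 29 → -160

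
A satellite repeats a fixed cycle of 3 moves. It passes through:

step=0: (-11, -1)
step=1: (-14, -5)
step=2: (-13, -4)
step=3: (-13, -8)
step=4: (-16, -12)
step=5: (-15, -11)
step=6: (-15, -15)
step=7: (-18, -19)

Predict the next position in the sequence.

(-17, -18)

The moves between consecutive positions are (-3, -4), (+1, +1), (+0, -4), (-3, -4), (+1, +1), (+0, -4), (-3, -4); they repeat the 3-cycle [(-3, -4), (+1, +1), (+0, -4)].
step 8: apply (+1, +1) → (-17, -18)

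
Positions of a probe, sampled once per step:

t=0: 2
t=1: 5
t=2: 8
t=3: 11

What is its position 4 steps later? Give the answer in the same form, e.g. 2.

The position changes by +3 every step.
step 4: 11 + 3 → 14
step 5: 14 + 3 → 17
step 6: 17 + 3 → 20
step 7: 20 + 3 → 23

23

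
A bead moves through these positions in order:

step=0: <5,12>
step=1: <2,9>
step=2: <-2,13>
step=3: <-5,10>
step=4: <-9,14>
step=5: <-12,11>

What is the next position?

Step-to-step displacements: <-3,-3>, <-4,+4>, <-3,-3>, <-4,+4>, <-3,-3> — a repeating cycle of length 2.
step 6: apply <-4,+4> → <-16,15>

<-16,15>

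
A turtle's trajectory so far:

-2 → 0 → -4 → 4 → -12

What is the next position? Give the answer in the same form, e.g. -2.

20

Consecutive displacements +2, -4, +8, -16 scale by a factor of -2 each step.
step 5: -12 + 32 → 20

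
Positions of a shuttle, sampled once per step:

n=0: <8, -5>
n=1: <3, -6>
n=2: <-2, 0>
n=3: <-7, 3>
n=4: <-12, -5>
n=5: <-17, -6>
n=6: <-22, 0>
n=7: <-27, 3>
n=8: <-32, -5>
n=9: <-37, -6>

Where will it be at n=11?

<-47, 3>

The first coordinate changes by -5 each step, so at step 11 it is 8 + 11·(-5) = -47.
The second coordinate repeats the cycle [-5, -6, 0, 3] with period 4; step 11 mod 4 = 3, giving 3.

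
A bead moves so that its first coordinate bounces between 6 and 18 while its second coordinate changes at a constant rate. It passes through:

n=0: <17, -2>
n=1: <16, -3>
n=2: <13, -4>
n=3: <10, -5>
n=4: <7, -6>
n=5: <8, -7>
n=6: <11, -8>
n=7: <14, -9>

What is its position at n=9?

<16, -11>

The first coordinate travels 3 per step and bounces off the walls at 6 and 18.
  step 8: 14 → 17
  step 9: 17 → 16
The second coordinate changes by -1 each step: at step 9 it is -11.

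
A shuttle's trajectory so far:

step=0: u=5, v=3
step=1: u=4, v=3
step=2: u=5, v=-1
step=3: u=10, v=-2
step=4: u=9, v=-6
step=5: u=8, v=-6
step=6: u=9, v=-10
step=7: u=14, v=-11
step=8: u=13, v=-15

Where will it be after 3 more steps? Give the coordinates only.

u=18, v=-20

The moves between consecutive positions are (-1, +0), (+1, -4), (+5, -1), (-1, -4), (-1, +0), (+1, -4), (+5, -1), (-1, -4); they repeat the 4-cycle [(-1, +0), (+1, -4), (+5, -1), (-1, -4)].
step 9: apply (-1, +0) → u=12, v=-15
step 10: apply (+1, -4) → u=13, v=-19
step 11: apply (+5, -1) → u=18, v=-20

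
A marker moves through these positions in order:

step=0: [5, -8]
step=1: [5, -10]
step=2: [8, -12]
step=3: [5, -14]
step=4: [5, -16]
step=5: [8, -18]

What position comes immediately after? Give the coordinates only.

The first coordinate repeats the cycle [5, 5, 8] with period 3; step 6 mod 3 = 0, giving 5.
The second coordinate changes by -2 each step, so at step 6 it is -8 + 6·(-2) = -20.

[5, -20]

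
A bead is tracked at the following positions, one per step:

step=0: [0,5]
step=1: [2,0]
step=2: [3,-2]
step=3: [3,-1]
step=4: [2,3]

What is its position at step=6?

[-3,20]

First differences are [+2,-5], [+1,-2], [+0,+1], [-1,+4]; their common second difference is [-1,+3] (constant acceleration).
step 5: [2,3] + [-2,+7] → [0,10]
step 6: [0,10] + [-3,+10] → [-3,20]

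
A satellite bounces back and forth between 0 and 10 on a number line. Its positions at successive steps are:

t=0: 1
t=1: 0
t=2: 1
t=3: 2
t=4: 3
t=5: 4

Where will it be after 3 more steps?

The value travels 1 per step and bounces off the walls at 0 and 10.
  step 6: 4 → 5
  step 7: 5 → 6
  step 8: 6 → 7

7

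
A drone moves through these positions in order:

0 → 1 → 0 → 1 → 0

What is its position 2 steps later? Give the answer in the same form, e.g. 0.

Step-to-step displacements: +1, -1, +1, -1; each is -1× the previous.
step 5: 0 + 1 → 1
step 6: 1 − 1 → 0

0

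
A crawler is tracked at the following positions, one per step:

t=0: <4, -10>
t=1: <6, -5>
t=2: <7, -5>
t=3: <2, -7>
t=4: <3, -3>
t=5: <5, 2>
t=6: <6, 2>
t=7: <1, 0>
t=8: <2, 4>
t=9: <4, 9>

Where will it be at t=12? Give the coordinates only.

<1, 11>

The moves between consecutive positions are <+2, +5>, <+1, +0>, <-5, -2>, <+1, +4>, <+2, +5>, <+1, +0>, <-5, -2>, <+1, +4>, <+2, +5>; they repeat the 4-cycle [<+2, +5>, <+1, +0>, <-5, -2>, <+1, +4>].
step 10: apply <+1, +0> → <5, 9>
step 11: apply <-5, -2> → <0, 7>
step 12: apply <+1, +4> → <1, 11>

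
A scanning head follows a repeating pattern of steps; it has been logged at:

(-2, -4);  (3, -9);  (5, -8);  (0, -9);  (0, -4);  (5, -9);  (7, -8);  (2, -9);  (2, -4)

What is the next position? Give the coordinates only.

The moves between consecutive positions are (+5, -5), (+2, +1), (-5, -1), (+0, +5), (+5, -5), (+2, +1), (-5, -1), (+0, +5); they repeat the 4-cycle [(+5, -5), (+2, +1), (-5, -1), (+0, +5)].
step 9: apply (+5, -5) → (7, -9)

(7, -9)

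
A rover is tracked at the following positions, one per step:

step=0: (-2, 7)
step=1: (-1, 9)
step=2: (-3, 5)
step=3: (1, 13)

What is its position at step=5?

The jumps are (+1, +2), (-2, -4), (+4, +8) — a geometric progression with ratio -2.
step 4: (1, 13) + (-8, -16) → (-7, -3)
step 5: (-7, -3) + (+16, +32) → (9, 29)

(9, 29)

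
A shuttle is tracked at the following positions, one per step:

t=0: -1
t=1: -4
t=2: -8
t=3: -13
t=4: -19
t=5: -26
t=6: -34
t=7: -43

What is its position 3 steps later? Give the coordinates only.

-76

Successive displacements: -3, -4, -5, -6, -7, -8, -9 — each changes by -1.
step 8: -43 − 10 → -53
step 9: -53 − 11 → -64
step 10: -64 − 12 → -76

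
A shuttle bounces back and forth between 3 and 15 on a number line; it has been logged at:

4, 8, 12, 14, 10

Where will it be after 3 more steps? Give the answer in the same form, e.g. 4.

8

The value travels 4 per step and bounces off the walls at 3 and 15.
  step 5: 10 → 6
  step 6: 6 → 4
  step 7: 4 → 8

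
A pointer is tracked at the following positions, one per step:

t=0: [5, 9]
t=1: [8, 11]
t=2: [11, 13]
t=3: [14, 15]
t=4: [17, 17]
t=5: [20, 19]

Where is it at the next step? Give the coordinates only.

Constant displacement of [+3, +2] per step.
step 6: [20, 19] + [+3, +2] → [23, 21]

[23, 21]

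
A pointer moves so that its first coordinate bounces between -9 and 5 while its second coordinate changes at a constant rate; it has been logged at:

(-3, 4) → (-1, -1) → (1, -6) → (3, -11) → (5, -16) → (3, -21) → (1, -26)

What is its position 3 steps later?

(-5, -41)

The first coordinate travels 2 per step and bounces off the walls at -9 and 5.
  step 7: 1 → -1
  step 8: -1 → -3
  step 9: -3 → -5
The second coordinate changes by -5 each step: at step 9 it is -41.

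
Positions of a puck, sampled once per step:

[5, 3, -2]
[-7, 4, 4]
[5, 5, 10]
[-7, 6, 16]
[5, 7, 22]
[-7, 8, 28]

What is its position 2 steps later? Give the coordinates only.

[-7, 10, 40]

The first coordinate repeats the cycle [5, -7] with period 2; step 7 mod 2 = 1, giving -7.
The second coordinate changes by +1 each step, so at step 7 it is 3 + 7·(1) = 10.
The third coordinate changes by +6 each step, so at step 7 it is -2 + 7·(6) = 40.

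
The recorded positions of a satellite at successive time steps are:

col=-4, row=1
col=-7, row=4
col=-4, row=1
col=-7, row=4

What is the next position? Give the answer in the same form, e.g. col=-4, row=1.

col=-4, row=1

Step-to-step displacements: (-3,+3), (+3,-3), (-3,+3); each is -1× the previous.
step 4: col=-7, row=4 + (+3,-3) → col=-4, row=1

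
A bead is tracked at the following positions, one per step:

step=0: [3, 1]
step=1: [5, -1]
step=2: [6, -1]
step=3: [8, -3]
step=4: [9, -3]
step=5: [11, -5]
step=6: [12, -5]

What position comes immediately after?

Differencing gives [+2, -2], [+1, +0], [+2, -2], [+1, +0], [+2, -2], [+1, +0]. This is the pattern [+2, -2], [+1, +0] repeated.
step 7: apply [+2, -2] → [14, -7]

[14, -7]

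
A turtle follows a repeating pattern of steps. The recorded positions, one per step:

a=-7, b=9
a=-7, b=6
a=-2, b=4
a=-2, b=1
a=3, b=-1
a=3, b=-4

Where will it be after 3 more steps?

The moves between consecutive positions are (+0,-3), (+5,-2), (+0,-3), (+5,-2), (+0,-3); they repeat the 2-cycle [(+0,-3), (+5,-2)].
step 6: apply (+5,-2) → a=8, b=-6
step 7: apply (+0,-3) → a=8, b=-9
step 8: apply (+5,-2) → a=13, b=-11

a=13, b=-11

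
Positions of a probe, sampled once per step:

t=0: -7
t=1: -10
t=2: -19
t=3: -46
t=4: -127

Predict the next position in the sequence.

Consecutive displacements -3, -9, -27, -81 scale by a factor of 3 each step.
step 5: -127 − 243 → -370

-370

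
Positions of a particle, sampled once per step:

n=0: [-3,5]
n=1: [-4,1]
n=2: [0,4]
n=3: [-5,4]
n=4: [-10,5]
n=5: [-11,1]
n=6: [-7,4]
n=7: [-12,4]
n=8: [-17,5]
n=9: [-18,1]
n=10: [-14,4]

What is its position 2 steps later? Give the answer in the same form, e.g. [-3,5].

[-24,5]

Differencing gives [-1,-4], [+4,+3], [-5,+0], [-5,+1], [-1,-4], [+4,+3], [-5,+0], [-5,+1], [-1,-4], [+4,+3]. This is the pattern [-1,-4], [+4,+3], [-5,+0], [-5,+1] repeated.
step 11: apply [-5,+0] → [-19,4]
step 12: apply [-5,+1] → [-24,5]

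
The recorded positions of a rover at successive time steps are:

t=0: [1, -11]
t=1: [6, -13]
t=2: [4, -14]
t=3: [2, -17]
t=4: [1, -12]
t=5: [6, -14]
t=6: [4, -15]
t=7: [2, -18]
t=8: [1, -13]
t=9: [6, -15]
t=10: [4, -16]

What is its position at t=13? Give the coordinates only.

Step-to-step displacements: [+5, -2], [-2, -1], [-2, -3], [-1, +5], [+5, -2], [-2, -1], [-2, -3], [-1, +5], [+5, -2], [-2, -1] — a repeating cycle of length 4.
step 11: apply [-2, -3] → [2, -19]
step 12: apply [-1, +5] → [1, -14]
step 13: apply [+5, -2] → [6, -16]

[6, -16]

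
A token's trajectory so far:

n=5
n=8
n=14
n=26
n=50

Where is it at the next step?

Step-to-step displacements: +3, +6, +12, +24; each is 2× the previous.
step 5: 50 + 48 → n=98

n=98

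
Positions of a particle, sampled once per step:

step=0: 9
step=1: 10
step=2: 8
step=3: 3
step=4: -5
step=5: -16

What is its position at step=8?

-67

Successive displacements: +1, -2, -5, -8, -11 — each changes by -3.
step 6: -16 − 14 → -30
step 7: -30 − 17 → -47
step 8: -47 − 20 → -67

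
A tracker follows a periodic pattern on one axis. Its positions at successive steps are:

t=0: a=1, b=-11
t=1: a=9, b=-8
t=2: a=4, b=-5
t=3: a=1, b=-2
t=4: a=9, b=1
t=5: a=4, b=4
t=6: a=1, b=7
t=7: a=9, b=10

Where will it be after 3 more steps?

a=9, b=19

A: cycles through 1, 9, 4 every 3 steps. Step 10 lands at position 1 of the cycle → 9.
B: linear, +3 per step → 19 at step 10.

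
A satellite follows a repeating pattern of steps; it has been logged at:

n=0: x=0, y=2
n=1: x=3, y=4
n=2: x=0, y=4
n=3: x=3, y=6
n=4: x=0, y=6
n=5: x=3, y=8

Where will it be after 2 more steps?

Differencing gives (+3, +2), (-3, +0), (+3, +2), (-3, +0), (+3, +2). This is the pattern (+3, +2), (-3, +0) repeated.
step 6: apply (-3, +0) → x=0, y=8
step 7: apply (+3, +2) → x=3, y=10

x=3, y=10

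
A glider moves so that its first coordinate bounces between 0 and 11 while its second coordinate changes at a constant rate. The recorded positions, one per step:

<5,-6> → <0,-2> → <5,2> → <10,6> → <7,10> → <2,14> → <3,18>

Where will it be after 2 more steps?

<9,26>

The first coordinate reflects between 0 and 11, moving 5 per step.
  step 7: 3 → 8
  step 8: 8 → 9
The second coordinate changes by +4 each step: at step 8 it is 26.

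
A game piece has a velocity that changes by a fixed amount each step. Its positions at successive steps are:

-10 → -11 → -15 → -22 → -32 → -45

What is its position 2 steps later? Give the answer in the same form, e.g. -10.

First differences are -1, -4, -7, -10, -13; their common second difference is -3 (constant acceleration).
step 6: -45 − 16 → -61
step 7: -61 − 19 → -80

-80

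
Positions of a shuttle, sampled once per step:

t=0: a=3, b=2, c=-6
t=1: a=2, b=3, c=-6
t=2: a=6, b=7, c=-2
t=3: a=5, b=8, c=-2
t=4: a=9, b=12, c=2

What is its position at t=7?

The moves between consecutive positions are (-1, +1, +0), (+4, +4, +4), (-1, +1, +0), (+4, +4, +4); they repeat the 2-cycle [(-1, +1, +0), (+4, +4, +4)].
step 5: apply (-1, +1, +0) → a=8, b=13, c=2
step 6: apply (+4, +4, +4) → a=12, b=17, c=6
step 7: apply (-1, +1, +0) → a=11, b=18, c=6

a=11, b=18, c=6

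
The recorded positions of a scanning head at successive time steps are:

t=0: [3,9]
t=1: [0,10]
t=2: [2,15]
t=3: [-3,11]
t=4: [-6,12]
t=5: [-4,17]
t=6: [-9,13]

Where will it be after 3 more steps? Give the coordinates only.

Step-to-step displacements: [-3,+1], [+2,+5], [-5,-4], [-3,+1], [+2,+5], [-5,-4] — a repeating cycle of length 3.
step 7: apply [-3,+1] → [-12,14]
step 8: apply [+2,+5] → [-10,19]
step 9: apply [-5,-4] → [-15,15]

[-15,15]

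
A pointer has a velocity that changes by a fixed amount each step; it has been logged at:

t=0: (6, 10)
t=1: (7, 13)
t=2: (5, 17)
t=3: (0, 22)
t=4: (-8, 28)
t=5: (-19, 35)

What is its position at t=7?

Successive displacements: (+1, +3), (-2, +4), (-5, +5), (-8, +6), (-11, +7) — each changes by (-3, +1).
step 6: (-19, 35) + (-14, +8) → (-33, 43)
step 7: (-33, 43) + (-17, +9) → (-50, 52)

(-50, 52)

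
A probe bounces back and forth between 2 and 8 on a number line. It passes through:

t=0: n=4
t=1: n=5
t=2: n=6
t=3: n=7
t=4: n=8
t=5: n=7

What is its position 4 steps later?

n=3

The value reflects between 2 and 8, moving 1 per step.
  step 6: 7 → 6
  step 7: 6 → 5
  step 8: 5 → 4
  step 9: 4 → 3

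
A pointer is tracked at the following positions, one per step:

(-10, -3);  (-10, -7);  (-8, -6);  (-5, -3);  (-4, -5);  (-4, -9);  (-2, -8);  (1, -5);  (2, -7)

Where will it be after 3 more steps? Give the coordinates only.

Step-to-step displacements: (+0, -4), (+2, +1), (+3, +3), (+1, -2), (+0, -4), (+2, +1), (+3, +3), (+1, -2) — a repeating cycle of length 4.
step 9: apply (+0, -4) → (2, -11)
step 10: apply (+2, +1) → (4, -10)
step 11: apply (+3, +3) → (7, -7)

(7, -7)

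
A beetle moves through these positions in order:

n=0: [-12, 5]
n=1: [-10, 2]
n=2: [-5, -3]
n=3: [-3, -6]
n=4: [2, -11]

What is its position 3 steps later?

[11, -22]

The moves between consecutive positions are [+2, -3], [+5, -5], [+2, -3], [+5, -5]; they repeat the 2-cycle [[+2, -3], [+5, -5]].
step 5: apply [+2, -3] → [4, -14]
step 6: apply [+5, -5] → [9, -19]
step 7: apply [+2, -3] → [11, -22]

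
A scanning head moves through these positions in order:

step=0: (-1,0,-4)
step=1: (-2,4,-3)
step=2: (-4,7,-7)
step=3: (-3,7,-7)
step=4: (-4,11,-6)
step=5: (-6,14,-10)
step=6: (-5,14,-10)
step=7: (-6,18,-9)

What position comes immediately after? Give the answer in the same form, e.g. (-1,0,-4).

The moves between consecutive positions are (-1,+4,+1), (-2,+3,-4), (+1,+0,+0), (-1,+4,+1), (-2,+3,-4), (+1,+0,+0), (-1,+4,+1); they repeat the 3-cycle [(-1,+4,+1), (-2,+3,-4), (+1,+0,+0)].
step 8: apply (-2,+3,-4) → (-8,21,-13)

(-8,21,-13)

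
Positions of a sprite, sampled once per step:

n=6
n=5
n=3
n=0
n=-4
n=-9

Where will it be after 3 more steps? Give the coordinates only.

First differences are -1, -2, -3, -4, -5; their common second difference is -1 (constant acceleration).
step 6: -9 − 6 → n=-15
step 7: -15 − 7 → n=-22
step 8: -22 − 8 → n=-30

n=-30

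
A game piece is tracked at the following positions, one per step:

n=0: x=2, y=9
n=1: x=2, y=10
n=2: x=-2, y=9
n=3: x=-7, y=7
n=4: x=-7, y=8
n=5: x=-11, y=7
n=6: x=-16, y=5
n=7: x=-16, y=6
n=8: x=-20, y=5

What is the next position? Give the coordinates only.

Differencing gives (+0, +1), (-4, -1), (-5, -2), (+0, +1), (-4, -1), (-5, -2), (+0, +1), (-4, -1). This is the pattern (+0, +1), (-4, -1), (-5, -2) repeated.
step 9: apply (-5, -2) → x=-25, y=3

x=-25, y=3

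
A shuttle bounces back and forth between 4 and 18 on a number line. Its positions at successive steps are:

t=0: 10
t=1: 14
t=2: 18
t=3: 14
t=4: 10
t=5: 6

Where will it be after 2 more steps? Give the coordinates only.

The value travels 4 per step and bounces off the walls at 4 and 18.
  step 6: 6 → 6
  step 7: 6 → 10

10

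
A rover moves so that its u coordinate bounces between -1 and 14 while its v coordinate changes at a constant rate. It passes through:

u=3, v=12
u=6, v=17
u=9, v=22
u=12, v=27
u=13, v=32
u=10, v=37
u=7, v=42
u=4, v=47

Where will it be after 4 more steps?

The u coordinate travels 3 per step and bounces off the walls at -1 and 14.
  step 8: 4 → 1
  step 9: 1 → 0
  step 10: 0 → 3
  step 11: 3 → 6
The v coordinate changes by +5 each step: at step 11 it is 67.

u=6, v=67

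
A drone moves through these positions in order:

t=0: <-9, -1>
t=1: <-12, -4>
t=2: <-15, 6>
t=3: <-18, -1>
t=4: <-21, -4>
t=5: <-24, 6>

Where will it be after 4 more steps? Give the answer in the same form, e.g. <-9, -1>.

The first coordinate changes by -3 each step, so at step 9 it is -9 + 9·(-3) = -36.
The second coordinate repeats the cycle [-1, -4, 6] with period 3; step 9 mod 3 = 0, giving -1.

<-36, -1>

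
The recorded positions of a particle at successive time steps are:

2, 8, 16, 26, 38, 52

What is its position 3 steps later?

106

Successive displacements: +6, +8, +10, +12, +14 — each changes by +2.
step 6: 52 + 16 → 68
step 7: 68 + 18 → 86
step 8: 86 + 20 → 106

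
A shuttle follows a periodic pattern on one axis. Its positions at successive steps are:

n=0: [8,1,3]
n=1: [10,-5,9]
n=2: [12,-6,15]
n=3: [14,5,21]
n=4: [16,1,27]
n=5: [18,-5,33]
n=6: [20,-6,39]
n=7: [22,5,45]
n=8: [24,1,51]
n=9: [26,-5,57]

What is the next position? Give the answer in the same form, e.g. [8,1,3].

[28,-6,63]

First: linear, +2 per step → 28 at step 10.
Second: cycles through 1, -5, -6, 5 every 4 steps. Step 10 lands at position 2 of the cycle → -6.
Third: linear, +6 per step → 63 at step 10.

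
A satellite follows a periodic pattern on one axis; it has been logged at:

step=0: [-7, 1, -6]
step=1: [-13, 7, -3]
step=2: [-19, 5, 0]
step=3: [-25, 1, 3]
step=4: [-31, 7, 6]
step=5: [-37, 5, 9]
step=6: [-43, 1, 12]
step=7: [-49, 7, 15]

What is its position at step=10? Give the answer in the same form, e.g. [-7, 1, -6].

[-67, 7, 24]

First: linear, -6 per step → -67 at step 10.
Second: cycles through 1, 7, 5 every 3 steps. Step 10 lands at position 1 of the cycle → 7.
Third: linear, +3 per step → 24 at step 10.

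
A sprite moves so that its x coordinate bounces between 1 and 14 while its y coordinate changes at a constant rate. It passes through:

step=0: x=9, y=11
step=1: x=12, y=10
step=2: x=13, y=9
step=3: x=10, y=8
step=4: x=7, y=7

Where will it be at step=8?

x=7, y=3

The x coordinate reflects between 1 and 14, moving 3 per step.
  step 5: 7 → 4
  step 6: 4 → 1
  step 7: 1 → 4
  step 8: 4 → 7
The y coordinate changes by -1 each step: at step 8 it is 3.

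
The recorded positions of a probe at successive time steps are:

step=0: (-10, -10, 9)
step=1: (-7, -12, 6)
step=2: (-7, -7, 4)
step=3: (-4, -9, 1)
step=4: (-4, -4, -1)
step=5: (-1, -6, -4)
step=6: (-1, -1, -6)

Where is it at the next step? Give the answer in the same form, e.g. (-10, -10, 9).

(2, -3, -9)

Step-to-step displacements: (+3, -2, -3), (+0, +5, -2), (+3, -2, -3), (+0, +5, -2), (+3, -2, -3), (+0, +5, -2) — a repeating cycle of length 2.
step 7: apply (+3, -2, -3) → (2, -3, -9)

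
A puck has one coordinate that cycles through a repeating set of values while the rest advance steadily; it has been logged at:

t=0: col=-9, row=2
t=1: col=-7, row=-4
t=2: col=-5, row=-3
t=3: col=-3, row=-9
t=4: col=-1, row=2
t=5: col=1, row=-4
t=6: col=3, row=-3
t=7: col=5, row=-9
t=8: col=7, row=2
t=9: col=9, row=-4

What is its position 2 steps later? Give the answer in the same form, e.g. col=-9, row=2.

The col coordinate changes by +2 each step, so at step 11 it is -9 + 11·(2) = 13.
The row coordinate repeats the cycle [2, -4, -3, -9] with period 4; step 11 mod 4 = 3, giving -9.

col=13, row=-9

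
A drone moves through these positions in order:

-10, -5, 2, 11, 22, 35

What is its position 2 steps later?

67

Taking differences between consecutive positions: +5, +7, +9, +11, +13. These grow by +2 each step.
step 6: 35 + 15 → 50
step 7: 50 + 17 → 67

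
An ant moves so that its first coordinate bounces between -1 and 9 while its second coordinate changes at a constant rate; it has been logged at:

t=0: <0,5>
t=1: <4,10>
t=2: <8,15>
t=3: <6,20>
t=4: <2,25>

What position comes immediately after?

<0,30>

The first coordinate travels 4 per step and bounces off the walls at -1 and 9.
  step 5: 2 → 0
The second coordinate changes by +5 each step: at step 5 it is 30.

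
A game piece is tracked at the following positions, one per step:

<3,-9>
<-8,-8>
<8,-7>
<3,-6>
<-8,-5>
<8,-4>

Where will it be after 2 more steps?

<-8,-2>

First: cycles through 3, -8, 8 every 3 steps. Step 7 lands at position 1 of the cycle → -8.
Second: linear, +1 per step → -2 at step 7.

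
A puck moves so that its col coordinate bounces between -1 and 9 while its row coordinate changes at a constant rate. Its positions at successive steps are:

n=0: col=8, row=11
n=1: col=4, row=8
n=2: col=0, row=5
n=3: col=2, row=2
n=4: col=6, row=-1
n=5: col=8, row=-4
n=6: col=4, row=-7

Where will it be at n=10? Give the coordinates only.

The col coordinate travels 4 per step and bounces off the walls at -1 and 9.
  step 7: 4 → 0
  step 8: 0 → 2
  step 9: 2 → 6
  step 10: 6 → 8
The row coordinate changes by -3 each step: at step 10 it is -19.

col=8, row=-19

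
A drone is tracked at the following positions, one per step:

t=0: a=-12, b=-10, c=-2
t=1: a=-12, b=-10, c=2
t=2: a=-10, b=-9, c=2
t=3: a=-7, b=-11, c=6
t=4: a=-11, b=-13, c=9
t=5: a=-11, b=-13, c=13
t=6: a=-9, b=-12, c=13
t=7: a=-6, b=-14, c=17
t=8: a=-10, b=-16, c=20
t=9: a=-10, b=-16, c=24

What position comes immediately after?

a=-8, b=-15, c=24

The moves between consecutive positions are (+0, +0, +4), (+2, +1, +0), (+3, -2, +4), (-4, -2, +3), (+0, +0, +4), (+2, +1, +0), (+3, -2, +4), (-4, -2, +3), (+0, +0, +4); they repeat the 4-cycle [(+0, +0, +4), (+2, +1, +0), (+3, -2, +4), (-4, -2, +3)].
step 10: apply (+2, +1, +0) → a=-8, b=-15, c=24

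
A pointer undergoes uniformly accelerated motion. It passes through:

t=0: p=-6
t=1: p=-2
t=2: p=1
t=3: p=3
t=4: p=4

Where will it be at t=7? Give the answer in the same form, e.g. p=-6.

Successive displacements: +4, +3, +2, +1 — each changes by -1.
step 5: 4 + 0 → p=4
step 6: 4 − 1 → p=3
step 7: 3 − 2 → p=1

p=1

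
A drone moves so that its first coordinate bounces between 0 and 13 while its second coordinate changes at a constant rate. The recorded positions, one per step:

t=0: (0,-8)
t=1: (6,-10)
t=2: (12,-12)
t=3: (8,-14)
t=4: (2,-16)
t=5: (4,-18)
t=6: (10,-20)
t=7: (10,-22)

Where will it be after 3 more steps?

(8,-28)

The first coordinate travels 6 per step and bounces off the walls at 0 and 13.
  step 8: 10 → 4
  step 9: 4 → 2
  step 10: 2 → 8
The second coordinate changes by -2 each step: at step 10 it is -28.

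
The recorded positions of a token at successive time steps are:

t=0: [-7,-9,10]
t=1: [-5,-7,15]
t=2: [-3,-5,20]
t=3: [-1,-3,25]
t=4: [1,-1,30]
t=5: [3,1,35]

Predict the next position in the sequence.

Constant displacement of [+2,+2,+5] per step.
step 6: [3,1,35] + [+2,+2,+5] → [5,3,40]

[5,3,40]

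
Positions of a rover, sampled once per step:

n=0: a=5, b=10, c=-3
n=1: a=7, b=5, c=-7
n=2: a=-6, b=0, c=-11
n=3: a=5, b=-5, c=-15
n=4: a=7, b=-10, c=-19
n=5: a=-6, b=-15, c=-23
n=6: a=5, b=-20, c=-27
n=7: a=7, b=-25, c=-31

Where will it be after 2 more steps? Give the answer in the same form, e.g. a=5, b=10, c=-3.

A: cycles through 5, 7, -6 every 3 steps. Step 9 lands at position 0 of the cycle → 5.
B: linear, -5 per step → -35 at step 9.
C: linear, -4 per step → -39 at step 9.

a=5, b=-35, c=-39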